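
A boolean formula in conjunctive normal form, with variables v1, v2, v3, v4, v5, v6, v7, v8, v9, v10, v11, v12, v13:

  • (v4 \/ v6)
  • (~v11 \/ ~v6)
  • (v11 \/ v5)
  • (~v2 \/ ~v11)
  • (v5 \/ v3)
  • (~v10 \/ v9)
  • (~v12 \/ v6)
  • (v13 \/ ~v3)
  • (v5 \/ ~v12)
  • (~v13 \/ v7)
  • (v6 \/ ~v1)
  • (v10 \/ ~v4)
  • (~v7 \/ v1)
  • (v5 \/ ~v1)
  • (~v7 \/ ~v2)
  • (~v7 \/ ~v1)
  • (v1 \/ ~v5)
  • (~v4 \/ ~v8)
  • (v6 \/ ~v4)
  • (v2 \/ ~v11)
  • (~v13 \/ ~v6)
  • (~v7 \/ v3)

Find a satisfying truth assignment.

v1=T, v2=F, v3=F, v4=T, v5=T, v6=T, v7=F, v8=F, v9=T, v10=T, v11=F, v12=T, v13=F

v8 occurs only negated in the remaining clauses — set v8 = False.
Pure literal: v9 appears only positively; assign v9 = True.
Try v1 = True.
  then v6 is forced to True.
  then v11 is forced to False.
  then v5 is forced to True.
  then v7 is forced to False.
  then v13 is forced to False.
  then v3 is forced to False.
Try v4 = True.
  then v10 is forced to True.
v2, v12 are now unconstrained; take v2 = False, v12 = True.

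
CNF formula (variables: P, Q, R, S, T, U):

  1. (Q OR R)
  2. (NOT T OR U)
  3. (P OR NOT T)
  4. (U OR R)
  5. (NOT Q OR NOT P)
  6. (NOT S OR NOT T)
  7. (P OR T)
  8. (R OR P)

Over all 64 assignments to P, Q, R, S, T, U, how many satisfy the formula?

5

Satisfying assignments:
  P=1 Q=0 R=1 S=0 T=0 U=0
  P=1 Q=0 R=1 S=0 T=0 U=1
  P=1 Q=0 R=1 S=0 T=1 U=1
  P=1 Q=0 R=1 S=1 T=0 U=0
  P=1 Q=0 R=1 S=1 T=0 U=1
That's 5 in total.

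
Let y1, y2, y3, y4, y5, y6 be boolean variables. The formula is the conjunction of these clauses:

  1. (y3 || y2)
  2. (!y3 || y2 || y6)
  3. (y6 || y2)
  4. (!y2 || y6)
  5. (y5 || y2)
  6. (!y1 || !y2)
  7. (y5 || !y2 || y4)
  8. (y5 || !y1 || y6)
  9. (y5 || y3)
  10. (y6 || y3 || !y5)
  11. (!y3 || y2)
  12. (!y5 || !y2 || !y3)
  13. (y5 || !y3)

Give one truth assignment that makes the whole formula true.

Pure literal: y1 appears only negated; assign y1 = False.
y6 occurs only positively in the remaining clauses — set y6 = True.
Set y2 = True and propagate.
Try y3 = False.
  then y5 is forced to True.
y4 is now unconstrained; take y4 = False.
Every clause has at least one true literal under this assignment.

y1 = False, y2 = True, y3 = False, y4 = False, y5 = True, y6 = True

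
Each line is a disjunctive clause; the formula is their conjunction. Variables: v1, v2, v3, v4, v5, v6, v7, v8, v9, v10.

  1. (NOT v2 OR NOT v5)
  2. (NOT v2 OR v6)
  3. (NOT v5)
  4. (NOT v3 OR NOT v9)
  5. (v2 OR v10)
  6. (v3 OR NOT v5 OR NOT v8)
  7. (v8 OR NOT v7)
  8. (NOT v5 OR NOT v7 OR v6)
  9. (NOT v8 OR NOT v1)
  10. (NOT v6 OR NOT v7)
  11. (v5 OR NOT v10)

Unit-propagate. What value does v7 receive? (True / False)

False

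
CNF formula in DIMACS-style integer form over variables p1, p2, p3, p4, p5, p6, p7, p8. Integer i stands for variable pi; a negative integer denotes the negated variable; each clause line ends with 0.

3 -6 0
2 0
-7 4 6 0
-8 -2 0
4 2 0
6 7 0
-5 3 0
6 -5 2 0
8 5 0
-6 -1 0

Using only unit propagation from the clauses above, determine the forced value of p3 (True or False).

True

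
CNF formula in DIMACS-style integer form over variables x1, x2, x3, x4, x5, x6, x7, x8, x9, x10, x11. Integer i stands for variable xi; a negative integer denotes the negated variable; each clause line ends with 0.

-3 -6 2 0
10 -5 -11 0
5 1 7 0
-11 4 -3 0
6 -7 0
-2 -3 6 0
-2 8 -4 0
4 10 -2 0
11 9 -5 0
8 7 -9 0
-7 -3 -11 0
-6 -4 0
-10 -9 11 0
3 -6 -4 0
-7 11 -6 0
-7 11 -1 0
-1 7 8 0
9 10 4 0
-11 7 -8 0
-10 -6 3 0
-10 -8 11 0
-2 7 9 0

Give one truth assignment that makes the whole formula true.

x1 = F, x2 = F, x3 = T, x4 = T, x5 = T, x6 = F, x7 = F, x8 = T, x9 = T, x10 = F, x11 = F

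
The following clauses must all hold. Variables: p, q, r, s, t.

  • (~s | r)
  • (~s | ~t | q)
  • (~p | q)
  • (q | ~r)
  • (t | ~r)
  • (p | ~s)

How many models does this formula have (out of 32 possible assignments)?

Split on q, then r.
  q=T, r=T: remaining (p,s,t) ∈ {(F,F,T); (T,F,T); (T,T,T)} — 3.
  q=T, r=F: remaining (p,s,t) ∈ {(F,F,F); (F,F,T); (T,F,F); (T,F,T)} — 4.
  q=F, r=T: a clause becomes empty — 0.
  q=F, r=F: remaining (p,s,t) ∈ {(F,F,F); (F,F,T)} — 2.
Total: 3 + 4 + 0 + 2 = 9.

9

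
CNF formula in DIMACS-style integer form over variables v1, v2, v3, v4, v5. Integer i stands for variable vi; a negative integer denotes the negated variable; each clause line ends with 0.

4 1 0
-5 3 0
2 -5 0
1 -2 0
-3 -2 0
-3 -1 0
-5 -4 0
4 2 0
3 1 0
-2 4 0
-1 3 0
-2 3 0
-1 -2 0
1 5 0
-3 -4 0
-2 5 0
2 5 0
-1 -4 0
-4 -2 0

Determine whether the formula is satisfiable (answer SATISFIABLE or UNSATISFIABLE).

v2 = True:
  propagation gives v1=True; an empty clause results — contradiction.
v2 = False:
  propagation gives v5=False; an empty clause results — contradiction.
Every branch closes, so no satisfying assignment exists.

UNSATISFIABLE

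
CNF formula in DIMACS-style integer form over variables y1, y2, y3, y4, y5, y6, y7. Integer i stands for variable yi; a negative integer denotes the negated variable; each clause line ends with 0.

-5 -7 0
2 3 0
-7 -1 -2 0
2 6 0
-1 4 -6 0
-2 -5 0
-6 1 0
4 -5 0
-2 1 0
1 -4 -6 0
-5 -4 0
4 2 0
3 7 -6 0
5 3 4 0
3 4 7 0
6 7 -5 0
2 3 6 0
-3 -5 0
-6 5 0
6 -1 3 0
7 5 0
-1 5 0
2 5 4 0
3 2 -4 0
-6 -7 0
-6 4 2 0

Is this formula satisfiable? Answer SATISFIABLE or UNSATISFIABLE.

y5 = True:
  propagation gives y7=False, y2=False, y3=True; an empty clause results — contradiction.
y5 = False:
  propagation gives y6=False, y2=True, y1=True; an empty clause results — contradiction.
Every branch closes, so no satisfying assignment exists.

UNSATISFIABLE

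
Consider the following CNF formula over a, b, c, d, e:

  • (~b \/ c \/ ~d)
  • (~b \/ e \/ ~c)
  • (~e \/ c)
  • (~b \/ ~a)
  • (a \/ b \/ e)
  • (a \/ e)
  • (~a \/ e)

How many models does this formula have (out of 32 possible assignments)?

6

The models are:
  a=F b=F c=T d=F e=T
  a=F b=F c=T d=T e=T
  a=F b=T c=T d=F e=T
  a=F b=T c=T d=T e=T
  a=T b=F c=T d=F e=T
  a=T b=F c=T d=T e=T
That's 6 in total.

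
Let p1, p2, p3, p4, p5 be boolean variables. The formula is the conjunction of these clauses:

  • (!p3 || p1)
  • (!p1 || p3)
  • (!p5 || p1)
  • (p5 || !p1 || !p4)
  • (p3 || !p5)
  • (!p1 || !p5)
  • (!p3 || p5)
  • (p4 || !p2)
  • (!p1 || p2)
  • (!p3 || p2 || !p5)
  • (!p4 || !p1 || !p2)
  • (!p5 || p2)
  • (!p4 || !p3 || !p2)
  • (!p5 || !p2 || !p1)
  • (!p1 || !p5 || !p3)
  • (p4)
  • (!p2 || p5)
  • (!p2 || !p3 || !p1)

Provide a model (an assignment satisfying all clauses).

p1=False, p2=False, p3=False, p4=True, p5=False

The clause (p4) is unit: p4 must be True.
Try p1 = False.
  then p3 is forced to False.
  then p5 is forced to False.
  then p2 is forced to False.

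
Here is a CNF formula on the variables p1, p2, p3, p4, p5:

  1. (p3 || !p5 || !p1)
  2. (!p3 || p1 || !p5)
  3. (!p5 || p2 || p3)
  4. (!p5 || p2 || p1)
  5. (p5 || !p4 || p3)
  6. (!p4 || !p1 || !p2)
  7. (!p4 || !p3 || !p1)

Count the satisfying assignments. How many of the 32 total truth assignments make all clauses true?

14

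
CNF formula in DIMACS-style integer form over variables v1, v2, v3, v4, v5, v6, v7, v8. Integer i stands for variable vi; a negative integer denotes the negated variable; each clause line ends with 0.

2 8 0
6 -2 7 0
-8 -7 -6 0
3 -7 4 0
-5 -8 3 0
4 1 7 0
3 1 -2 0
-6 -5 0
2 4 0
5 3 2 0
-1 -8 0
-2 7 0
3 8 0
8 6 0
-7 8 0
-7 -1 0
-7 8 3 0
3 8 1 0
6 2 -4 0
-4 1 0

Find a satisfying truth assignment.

v1 = F, v2 = T, v3 = T, v4 = F, v5 = F, v6 = F, v7 = T, v8 = T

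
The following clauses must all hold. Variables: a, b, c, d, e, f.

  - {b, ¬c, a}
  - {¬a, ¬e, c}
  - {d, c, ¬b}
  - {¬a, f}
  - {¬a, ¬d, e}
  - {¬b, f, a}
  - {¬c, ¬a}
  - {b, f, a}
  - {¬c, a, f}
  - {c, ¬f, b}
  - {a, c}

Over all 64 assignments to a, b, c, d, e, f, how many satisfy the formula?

4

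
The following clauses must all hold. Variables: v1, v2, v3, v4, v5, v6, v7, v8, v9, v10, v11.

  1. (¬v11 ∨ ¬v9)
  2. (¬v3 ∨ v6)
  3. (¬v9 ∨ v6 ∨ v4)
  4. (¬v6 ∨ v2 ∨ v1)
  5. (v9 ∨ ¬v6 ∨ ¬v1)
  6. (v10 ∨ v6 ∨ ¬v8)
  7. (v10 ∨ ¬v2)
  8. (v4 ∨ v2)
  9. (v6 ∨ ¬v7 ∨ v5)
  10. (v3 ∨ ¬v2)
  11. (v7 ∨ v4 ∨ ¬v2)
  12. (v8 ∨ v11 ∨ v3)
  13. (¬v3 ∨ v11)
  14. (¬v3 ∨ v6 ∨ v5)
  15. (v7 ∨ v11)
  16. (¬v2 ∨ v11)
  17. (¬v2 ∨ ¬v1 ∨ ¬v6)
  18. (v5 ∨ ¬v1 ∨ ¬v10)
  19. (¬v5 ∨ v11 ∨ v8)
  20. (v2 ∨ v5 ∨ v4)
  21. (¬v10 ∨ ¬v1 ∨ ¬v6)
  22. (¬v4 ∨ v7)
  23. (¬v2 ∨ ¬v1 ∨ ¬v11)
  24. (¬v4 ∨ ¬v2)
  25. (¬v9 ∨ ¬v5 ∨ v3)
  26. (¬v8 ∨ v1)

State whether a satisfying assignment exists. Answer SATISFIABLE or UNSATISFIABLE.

Branch on v1: take v1 = True.
Try v2 = False.
  then v4 is forced to True.
  then v7 is forced to True.
The remaining clauses are satisfied by v3 = False, v5 = True, v6 = False, v8 = False, v9 = False, v10 = False, v11 = True.
So v1=1, v2=0, v3=0, v4=1, v5=1, v6=0, v7=1, v8=0, v9=0, v10=0, v11=1 is a satisfying assignment.

SATISFIABLE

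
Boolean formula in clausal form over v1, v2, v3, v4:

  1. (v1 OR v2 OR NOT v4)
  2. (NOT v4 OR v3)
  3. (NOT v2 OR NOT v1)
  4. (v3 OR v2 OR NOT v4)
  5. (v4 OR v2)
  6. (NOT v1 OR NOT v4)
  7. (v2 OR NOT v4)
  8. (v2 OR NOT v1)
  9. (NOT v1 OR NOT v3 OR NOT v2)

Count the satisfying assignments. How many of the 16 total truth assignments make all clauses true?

3

Satisfying assignments:
  v1=0 v2=1 v3=0 v4=0
  v1=0 v2=1 v3=1 v4=0
  v1=0 v2=1 v3=1 v4=1
Count: 3.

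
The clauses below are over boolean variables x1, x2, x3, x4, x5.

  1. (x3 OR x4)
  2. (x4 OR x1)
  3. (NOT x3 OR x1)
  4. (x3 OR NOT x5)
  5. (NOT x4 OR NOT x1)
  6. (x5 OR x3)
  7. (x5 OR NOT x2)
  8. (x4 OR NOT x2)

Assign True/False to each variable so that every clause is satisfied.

x1 = T, x2 = F, x3 = T, x4 = F, x5 = T

Check each clause:
  1. (x3 OR x4) — x3 is true.
  2. (x4 OR x1) — x1 is true.
  3. (x1 OR NOT x3) — x1 is true.
  4. (NOT x5 OR x3) — x3 is true.
  5. (NOT x4 OR NOT x1) — NOT x4 is true.
  6. (x5 OR x3) — x3 is true.
  7. (NOT x2 OR x5) — x5 is true.
  8. (NOT x2 OR x4) — NOT x2 is true.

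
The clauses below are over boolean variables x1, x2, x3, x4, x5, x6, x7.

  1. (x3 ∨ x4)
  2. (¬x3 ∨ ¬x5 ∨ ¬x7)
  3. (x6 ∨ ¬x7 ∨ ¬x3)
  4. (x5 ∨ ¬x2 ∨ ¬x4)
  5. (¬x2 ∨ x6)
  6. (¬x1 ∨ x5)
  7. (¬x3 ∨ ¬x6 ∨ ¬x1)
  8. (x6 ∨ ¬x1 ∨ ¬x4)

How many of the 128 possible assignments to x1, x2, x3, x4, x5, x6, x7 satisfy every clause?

29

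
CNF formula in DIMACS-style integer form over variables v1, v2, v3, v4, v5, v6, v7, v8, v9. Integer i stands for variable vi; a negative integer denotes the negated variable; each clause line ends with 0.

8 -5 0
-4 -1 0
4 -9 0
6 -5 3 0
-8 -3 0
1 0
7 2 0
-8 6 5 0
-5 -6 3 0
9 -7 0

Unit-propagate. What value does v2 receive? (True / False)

True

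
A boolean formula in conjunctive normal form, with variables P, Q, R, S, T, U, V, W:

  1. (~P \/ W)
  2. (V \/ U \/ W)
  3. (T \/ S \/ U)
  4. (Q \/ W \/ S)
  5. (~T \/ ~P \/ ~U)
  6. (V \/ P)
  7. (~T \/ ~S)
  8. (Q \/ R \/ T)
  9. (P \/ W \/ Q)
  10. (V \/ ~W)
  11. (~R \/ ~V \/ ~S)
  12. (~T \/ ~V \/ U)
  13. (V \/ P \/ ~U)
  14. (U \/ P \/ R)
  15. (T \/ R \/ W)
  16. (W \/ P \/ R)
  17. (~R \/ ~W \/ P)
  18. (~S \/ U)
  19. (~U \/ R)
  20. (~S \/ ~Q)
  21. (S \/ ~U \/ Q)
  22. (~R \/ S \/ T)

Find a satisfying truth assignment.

P=0, Q=1, R=1, S=0, T=1, U=1, V=1, W=0

Set P = False and propagate.
  then V is forced to True.
Set Q = True and propagate.
  then S is forced to False.
Branch on R: take R = True.
  then W is forced to False.
  then T is forced to True.
  then U is forced to True.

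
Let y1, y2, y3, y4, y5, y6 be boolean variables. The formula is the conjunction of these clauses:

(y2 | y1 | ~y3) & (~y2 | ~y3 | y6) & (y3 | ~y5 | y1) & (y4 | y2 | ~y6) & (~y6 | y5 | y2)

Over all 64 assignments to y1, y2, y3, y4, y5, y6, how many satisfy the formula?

Split on y2, then y3.
  y2=T, y3=T: forces y6=T; y1, y4, y5 free → 2^3 = 8.
  y2=T, y3=F: y4, y6 free; 3 ways for (y1,y5) × 2^2 = 12.
  y2=F, y3=T: 5 of the 16 assignments to (y1,y4,y5,y6) work.
  y2=F, y3=F: 7 of the 16 assignments to (y1,y4,y5,y6) work.
Total: 8 + 12 + 5 + 7 = 32.

32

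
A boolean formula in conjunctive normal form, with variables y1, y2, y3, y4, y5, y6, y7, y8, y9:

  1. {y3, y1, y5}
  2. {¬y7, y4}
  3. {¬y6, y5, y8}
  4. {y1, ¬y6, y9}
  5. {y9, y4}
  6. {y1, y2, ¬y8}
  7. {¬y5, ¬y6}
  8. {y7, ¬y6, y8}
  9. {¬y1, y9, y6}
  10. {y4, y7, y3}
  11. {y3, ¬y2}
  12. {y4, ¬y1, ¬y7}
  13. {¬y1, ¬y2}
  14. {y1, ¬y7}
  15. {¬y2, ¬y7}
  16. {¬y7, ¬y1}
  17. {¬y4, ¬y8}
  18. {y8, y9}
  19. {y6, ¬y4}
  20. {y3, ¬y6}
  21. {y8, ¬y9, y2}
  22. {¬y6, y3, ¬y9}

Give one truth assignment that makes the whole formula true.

y1=0, y2=1, y3=1, y4=0, y5=0, y6=0, y7=0, y8=1, y9=1

Pure literal: y3 appears only positively; assign y3 = True.
Set y1 = False and propagate.
  then y7 is forced to False.
The remaining clauses are satisfied by y2 = True, y4 = False, y5 = False, y6 = False, y8 = True, y9 = True.
Check each clause:
  1. {y1, y3, y5} — y3 is true.
  2. {¬y7, y4} — ¬y7 is true.
  3. {y5, y8, ¬y6} — y8 is true.
  4. {¬y6, y9, y1} — y9 is true.
  5. {y4, y9} — y9 is true.
  6. {y2, ¬y8, y1} — y2 is true.
  7. {¬y5, ¬y6} — ¬y6 is true.
  8. {¬y6, y8, y7} — y8 is true.
  9. {y9, ¬y1, y6} — y9 is true.
  10. {y7, y4, y3} — y3 is true.
  11. {¬y2, y3} — y3 is true.
  12. {¬y7, y4, ¬y1} — ¬y7 is true.
  13. {¬y1, ¬y2} — ¬y1 is true.
  14. {y1, ¬y7} — ¬y7 is true.
  15. {¬y7, ¬y2} — ¬y7 is true.
  16. {¬y7, ¬y1} — ¬y7 is true.
  17. {¬y8, ¬y4} — ¬y4 is true.
  18. {y8, y9} — y8 is true.
  19. {y6, ¬y4} — ¬y4 is true.
  20. {y3, ¬y6} — ¬y6 is true.
  21. {y8, ¬y9, y2} — y8 is true.
  22. {y3, ¬y6, ¬y9} — ¬y6 is true.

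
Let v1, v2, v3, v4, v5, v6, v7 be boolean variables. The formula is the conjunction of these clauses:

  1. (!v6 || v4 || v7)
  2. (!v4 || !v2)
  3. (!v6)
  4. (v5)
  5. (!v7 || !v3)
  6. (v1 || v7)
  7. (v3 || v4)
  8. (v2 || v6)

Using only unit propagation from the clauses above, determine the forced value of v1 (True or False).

Unit clause (!v6) sets v6 = False.
(v5) stands alone — v5 = True.
In (v2 || v6), v6 is now false; v2 must hold, so v2 = True.
In (!v2 || !v4), !v2 is now false; !v4 must hold, so v4 = False.
(v4 || v3) with v4 = False leaves only v3, so v3 = True.
(!v3 || !v7): since v3 = True, the clause reduces to (!v7). v7 = False.
(v1 || v7): since v7 = False, the clause reduces to (v1). v1 = True.

True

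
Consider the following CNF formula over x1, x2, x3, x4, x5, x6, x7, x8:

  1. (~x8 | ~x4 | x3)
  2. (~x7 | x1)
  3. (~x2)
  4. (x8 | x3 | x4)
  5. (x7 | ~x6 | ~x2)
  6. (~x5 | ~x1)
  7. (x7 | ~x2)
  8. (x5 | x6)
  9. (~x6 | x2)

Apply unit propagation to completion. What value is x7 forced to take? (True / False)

False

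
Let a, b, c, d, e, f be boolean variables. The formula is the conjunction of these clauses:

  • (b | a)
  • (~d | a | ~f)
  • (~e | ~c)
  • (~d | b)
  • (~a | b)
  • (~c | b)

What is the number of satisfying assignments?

21

Split on b, then a.
  b=1, a=1: d, f free; 3 ways for (c,e) × 2^2 = 12.
  b=1, a=0: 9 of the 16 assignments to (c,d,e,f) work.
  b=0, a=1: a clause becomes empty — 0.
  b=0, a=0: a clause becomes empty — 0.
Total: 12 + 9 + 0 + 0 = 21.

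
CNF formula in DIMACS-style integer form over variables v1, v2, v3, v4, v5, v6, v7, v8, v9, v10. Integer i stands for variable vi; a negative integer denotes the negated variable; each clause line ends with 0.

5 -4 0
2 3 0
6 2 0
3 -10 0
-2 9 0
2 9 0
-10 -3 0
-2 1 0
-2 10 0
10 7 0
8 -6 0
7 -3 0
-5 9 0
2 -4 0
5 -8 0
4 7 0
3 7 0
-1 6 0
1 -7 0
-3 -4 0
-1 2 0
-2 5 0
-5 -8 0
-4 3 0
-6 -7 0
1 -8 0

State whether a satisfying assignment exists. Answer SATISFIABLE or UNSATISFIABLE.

UNSATISFIABLE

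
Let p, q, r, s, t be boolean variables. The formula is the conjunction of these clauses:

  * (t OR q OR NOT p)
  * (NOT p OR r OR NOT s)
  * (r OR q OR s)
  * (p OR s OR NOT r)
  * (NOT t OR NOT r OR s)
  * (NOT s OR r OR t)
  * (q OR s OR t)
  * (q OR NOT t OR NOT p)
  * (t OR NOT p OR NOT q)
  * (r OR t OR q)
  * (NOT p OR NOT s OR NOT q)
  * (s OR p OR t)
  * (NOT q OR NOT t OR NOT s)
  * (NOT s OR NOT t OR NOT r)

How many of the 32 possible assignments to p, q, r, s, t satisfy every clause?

5

Satisfying assignments:
  p=F q=F r=F s=T t=T
  p=F q=F r=T s=T t=F
  p=F q=T r=F s=F t=T
  p=F q=T r=T s=T t=F
  p=T q=T r=F s=F t=T
Count: 5.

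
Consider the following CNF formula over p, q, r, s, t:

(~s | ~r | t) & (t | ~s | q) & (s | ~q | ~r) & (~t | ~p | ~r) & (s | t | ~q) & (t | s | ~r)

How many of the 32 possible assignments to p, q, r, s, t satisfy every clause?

15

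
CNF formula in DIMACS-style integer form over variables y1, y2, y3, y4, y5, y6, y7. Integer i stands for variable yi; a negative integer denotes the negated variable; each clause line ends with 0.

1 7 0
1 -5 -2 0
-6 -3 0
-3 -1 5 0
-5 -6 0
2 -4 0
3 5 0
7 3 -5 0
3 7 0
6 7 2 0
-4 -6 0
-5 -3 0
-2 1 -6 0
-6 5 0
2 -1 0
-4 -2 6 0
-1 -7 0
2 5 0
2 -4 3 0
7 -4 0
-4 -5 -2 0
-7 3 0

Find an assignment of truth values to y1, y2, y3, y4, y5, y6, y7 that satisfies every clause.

y1=F, y2=T, y3=T, y4=F, y5=F, y6=F, y7=T

Check each clause:
  1. (y1 OR y7) — y7 is true.
  2. (NOT y5 OR NOT y2 OR y1) — NOT y5 is true.
  3. (NOT y6 OR NOT y3) — NOT y6 is true.
  4. (NOT y3 OR NOT y1 OR y5) — NOT y1 is true.
  5. (NOT y6 OR NOT y5) — NOT y6 is true.
  6. (NOT y4 OR y2) — y2 is true.
  7. (y5 OR y3) — y3 is true.
  8. (y3 OR y7 OR NOT y5) — y3 is true.
  9. (y3 OR y7) — y3 is true.
  10. (y2 OR y6 OR y7) — y2 is true.
  11. (NOT y6 OR NOT y4) — NOT y6 is true.
  12. (NOT y3 OR NOT y5) — NOT y5 is true.
  13. (NOT y2 OR y1 OR NOT y6) — NOT y6 is true.
  14. (y5 OR NOT y6) — NOT y6 is true.
  15. (y2 OR NOT y1) — y2 is true.
  16. (y6 OR NOT y2 OR NOT y4) — NOT y4 is true.
  17. (NOT y1 OR NOT y7) — NOT y1 is true.
  18. (y2 OR y5) — y2 is true.
  19. (NOT y4 OR y3 OR y2) — y2 is true.
  20. (y7 OR NOT y4) — NOT y4 is true.
  21. (NOT y5 OR NOT y2 OR NOT y4) — NOT y5 is true.
  22. (y3 OR NOT y7) — y3 is true.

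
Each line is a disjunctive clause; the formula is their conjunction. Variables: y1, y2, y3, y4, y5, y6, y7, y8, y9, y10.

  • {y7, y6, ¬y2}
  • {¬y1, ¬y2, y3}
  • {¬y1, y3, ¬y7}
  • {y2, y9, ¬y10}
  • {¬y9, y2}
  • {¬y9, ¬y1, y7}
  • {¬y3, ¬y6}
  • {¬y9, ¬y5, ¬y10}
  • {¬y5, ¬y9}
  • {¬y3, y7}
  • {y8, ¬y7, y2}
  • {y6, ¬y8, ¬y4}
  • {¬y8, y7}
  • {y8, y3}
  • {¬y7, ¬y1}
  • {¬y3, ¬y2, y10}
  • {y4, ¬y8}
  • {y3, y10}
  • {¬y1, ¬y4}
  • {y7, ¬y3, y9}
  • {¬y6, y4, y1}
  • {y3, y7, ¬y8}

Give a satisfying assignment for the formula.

y1 = F, y2 = T, y3 = T, y4 = F, y5 = T, y6 = F, y7 = T, y8 = F, y9 = F, y10 = T

Check each clause:
  1. {y6, y7, ¬y2} — y7 is true.
  2. {y3, ¬y2, ¬y1} — y3 is true.
  3. {¬y7, ¬y1, y3} — y3 is true.
  4. {y9, ¬y10, y2} — y2 is true.
  5. {y2, ¬y9} — y2 is true.
  6. {¬y1, ¬y9, y7} — y7 is true.
  7. {¬y3, ¬y6} — ¬y6 is true.
  8. {¬y5, ¬y9, ¬y10} — ¬y9 is true.
  9. {¬y9, ¬y5} — ¬y9 is true.
  10. {¬y3, y7} — y7 is true.
  11. {y2, ¬y7, y8} — y2 is true.
  12. {y6, ¬y8, ¬y4} — ¬y8 is true.
  13. {¬y8, y7} — ¬y8 is true.
  14. {y3, y8} — y3 is true.
  15. {¬y1, ¬y7} — ¬y1 is true.
  16. {¬y3, ¬y2, y10} — y10 is true.
  17. {y4, ¬y8} — ¬y8 is true.
  18. {y10, y3} — y10 is true.
  19. {¬y1, ¬y4} — ¬y4 is true.
  20. {y9, y7, ¬y3} — y7 is true.
  21. {y4, ¬y6, y1} — ¬y6 is true.
  22. {¬y8, y7, y3} — ¬y8 is true.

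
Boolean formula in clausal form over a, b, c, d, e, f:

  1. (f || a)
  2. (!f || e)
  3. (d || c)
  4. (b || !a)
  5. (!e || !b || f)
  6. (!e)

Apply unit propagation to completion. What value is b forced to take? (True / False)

True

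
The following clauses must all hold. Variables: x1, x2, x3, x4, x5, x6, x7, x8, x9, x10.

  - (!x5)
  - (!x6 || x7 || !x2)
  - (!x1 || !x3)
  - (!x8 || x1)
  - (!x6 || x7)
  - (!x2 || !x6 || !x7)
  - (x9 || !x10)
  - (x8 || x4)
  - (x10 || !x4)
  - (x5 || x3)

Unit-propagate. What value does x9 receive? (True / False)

True

Unit clause (!x5) sets x5 = False.
From (x3 || x5) and x5 = False: x3 = True.
(!x3 || !x1): since x3 = True, the clause reduces to (!x1). x1 = False.
In (x1 || !x8), x1 is now false; !x8 must hold, so x8 = False.
In (x4 || x8), x8 is now false; x4 must hold, so x4 = True.
In (!x4 || x10), !x4 is now false; x10 must hold, so x10 = True.
In (x9 || !x10), !x10 is now false; x9 must hold, so x9 = True.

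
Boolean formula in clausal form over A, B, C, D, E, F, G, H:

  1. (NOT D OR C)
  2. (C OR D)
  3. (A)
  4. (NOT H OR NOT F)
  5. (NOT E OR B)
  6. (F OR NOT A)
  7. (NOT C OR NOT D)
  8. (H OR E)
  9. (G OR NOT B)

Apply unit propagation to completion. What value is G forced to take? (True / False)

True

(A) stands alone — A = True.
In (F OR NOT A), NOT A is now false; F must hold, so F = True.
(NOT F OR NOT H): since F = True, the clause reduces to (NOT H). H = False.
In (E OR H), H is now false; E must hold, so E = True.
(B OR NOT E): since E = True, the clause reduces to (B). B = True.
(G OR NOT B) with B = True leaves only G, so G = True.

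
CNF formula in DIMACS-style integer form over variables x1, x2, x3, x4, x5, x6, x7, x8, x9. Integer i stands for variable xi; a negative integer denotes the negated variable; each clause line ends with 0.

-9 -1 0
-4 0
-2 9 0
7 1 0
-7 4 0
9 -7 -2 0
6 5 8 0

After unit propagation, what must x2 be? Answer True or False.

Unit clause (~x4) sets x4 = False.
From (x4 | ~x7) and x4 = False: x7 = False.
In (x7 | x1), x7 is now false; x1 must hold, so x1 = True.
(~x9 | ~x1) with x1 = True leaves only ~x9, so x9 = False.
In (x9 | ~x2), x9 is now false; ~x2 must hold, so x2 = False.

False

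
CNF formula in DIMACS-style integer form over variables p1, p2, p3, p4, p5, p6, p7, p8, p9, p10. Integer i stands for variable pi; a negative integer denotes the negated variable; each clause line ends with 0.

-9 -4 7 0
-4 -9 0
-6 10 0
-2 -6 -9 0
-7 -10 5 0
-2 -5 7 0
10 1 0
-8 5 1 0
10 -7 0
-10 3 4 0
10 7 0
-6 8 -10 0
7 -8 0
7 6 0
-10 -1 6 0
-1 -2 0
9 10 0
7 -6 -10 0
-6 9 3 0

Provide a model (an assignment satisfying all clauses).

p1 = 0, p2 = 0, p3 = 1, p4 = 0, p5 = 1, p6 = 1, p7 = 1, p8 = 1, p9 = 0, p10 = 1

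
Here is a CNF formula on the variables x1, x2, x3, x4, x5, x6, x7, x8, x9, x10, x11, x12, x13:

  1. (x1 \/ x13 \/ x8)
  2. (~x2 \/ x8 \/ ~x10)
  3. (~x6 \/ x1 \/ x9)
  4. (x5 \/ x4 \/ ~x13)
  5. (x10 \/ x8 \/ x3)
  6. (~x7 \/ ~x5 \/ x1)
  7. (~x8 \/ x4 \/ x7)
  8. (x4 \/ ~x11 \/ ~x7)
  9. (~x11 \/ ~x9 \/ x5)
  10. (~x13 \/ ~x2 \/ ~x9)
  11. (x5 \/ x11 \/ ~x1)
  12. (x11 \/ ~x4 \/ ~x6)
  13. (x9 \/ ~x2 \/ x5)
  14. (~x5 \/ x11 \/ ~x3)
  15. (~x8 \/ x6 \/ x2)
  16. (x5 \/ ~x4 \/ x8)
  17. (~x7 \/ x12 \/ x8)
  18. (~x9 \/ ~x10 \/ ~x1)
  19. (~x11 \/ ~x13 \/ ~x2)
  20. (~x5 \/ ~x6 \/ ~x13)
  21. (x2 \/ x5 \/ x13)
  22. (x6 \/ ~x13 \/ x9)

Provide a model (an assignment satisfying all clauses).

x1 = T, x2 = T, x3 = F, x4 = T, x5 = T, x6 = F, x7 = F, x8 = T, x9 = F, x10 = T, x11 = T, x12 = T, x13 = F

x12 occurs only positively in the remaining clauses — set x12 = True.
Branch on x1: take x1 = True.
Branch on x2: take x2 = True.
Try x3 = False.
For the remaining variables, x4 = True, x5 = True, x6 = False, x7 = False, x8 = True, x9 = False, x10 = True, x11 = True, x13 = False works.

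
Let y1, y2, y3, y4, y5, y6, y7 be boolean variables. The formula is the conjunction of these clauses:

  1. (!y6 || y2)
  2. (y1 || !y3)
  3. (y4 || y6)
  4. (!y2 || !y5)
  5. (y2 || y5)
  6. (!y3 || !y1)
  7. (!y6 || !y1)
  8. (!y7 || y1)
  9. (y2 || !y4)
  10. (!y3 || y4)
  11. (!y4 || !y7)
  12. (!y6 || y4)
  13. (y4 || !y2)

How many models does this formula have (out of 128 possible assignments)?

3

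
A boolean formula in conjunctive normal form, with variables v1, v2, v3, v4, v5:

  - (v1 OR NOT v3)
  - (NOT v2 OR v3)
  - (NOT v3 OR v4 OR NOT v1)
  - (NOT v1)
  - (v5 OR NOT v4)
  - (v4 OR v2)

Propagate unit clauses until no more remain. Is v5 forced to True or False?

(NOT v1) is a unit clause: v1 = False.
(NOT v3 OR v1): since v1 = False, the clause reduces to (NOT v3). v3 = False.
(NOT v2 OR v3): since v3 = False, the clause reduces to (NOT v2). v2 = False.
From (v4 OR v2) and v2 = False: v4 = True.
From (v5 OR NOT v4) and v4 = True: v5 = True.

True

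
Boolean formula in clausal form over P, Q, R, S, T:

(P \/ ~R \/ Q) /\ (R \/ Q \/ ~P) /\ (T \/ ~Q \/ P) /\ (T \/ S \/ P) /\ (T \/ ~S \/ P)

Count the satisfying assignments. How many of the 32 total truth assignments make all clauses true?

18

Split on P, then Q.
  P=T, Q=T: R, S, T free → 2^3 = 8.
  P=T, Q=F: remaining (R,S,T) ∈ {(T,F,F); (T,F,T); (T,T,F); (T,T,T)} — 4.
  P=F, Q=T: remaining (R,S,T) ∈ {(F,F,T); (F,T,T); (T,F,T); (T,T,T)} — 4.
  P=F, Q=F: remaining (R,S,T) ∈ {(F,F,T); (F,T,T)} — 2.
Total: 8 + 4 + 4 + 2 = 18.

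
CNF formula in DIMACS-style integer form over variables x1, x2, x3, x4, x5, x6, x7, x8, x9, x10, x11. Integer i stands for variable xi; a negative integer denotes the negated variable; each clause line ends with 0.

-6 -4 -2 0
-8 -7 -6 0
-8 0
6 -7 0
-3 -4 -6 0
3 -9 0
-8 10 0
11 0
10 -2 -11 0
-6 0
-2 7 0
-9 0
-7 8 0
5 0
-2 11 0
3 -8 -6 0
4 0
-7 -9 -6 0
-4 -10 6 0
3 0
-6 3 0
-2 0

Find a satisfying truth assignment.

The clause (!x8) is unit: x8 must be False.
(x11) is a unit clause, so x11 = True.
(!x6) is a unit clause, so x6 = False.
Unit propagation: (!x7) forces x7 = False.
The clause (!x2) is unit: x2 must be False.
The clause (!x9) is unit: x9 must be False.
(x5) is a unit clause, so x5 = True.
The clause (x4) is unit: x4 must be True.
(!x10) is a unit clause, so x10 = False.
The clause (x3) is unit: x3 must be True.
x1 is now unconstrained; take x1 = True.
Every clause has at least one true literal under this assignment.

x1=1  x2=0  x3=1  x4=1  x5=1  x6=0  x7=0  x8=0  x9=0  x10=0  x11=1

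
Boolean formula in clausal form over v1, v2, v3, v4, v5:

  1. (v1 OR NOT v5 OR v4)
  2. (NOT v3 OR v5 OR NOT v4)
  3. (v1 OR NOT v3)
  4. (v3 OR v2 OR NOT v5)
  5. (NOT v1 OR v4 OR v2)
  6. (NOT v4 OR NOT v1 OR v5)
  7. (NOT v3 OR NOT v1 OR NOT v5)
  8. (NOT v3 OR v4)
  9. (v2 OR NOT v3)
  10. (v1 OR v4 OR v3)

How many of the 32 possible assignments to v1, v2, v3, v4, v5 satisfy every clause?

6

The models are:
  v1=0 v2=0 v3=0 v4=1 v5=0
  v1=0 v2=1 v3=0 v4=1 v5=0
  v1=0 v2=1 v3=0 v4=1 v5=1
  v1=1 v2=1 v3=0 v4=0 v5=0
  v1=1 v2=1 v3=0 v4=0 v5=1
  v1=1 v2=1 v3=0 v4=1 v5=1
That's 6 in total.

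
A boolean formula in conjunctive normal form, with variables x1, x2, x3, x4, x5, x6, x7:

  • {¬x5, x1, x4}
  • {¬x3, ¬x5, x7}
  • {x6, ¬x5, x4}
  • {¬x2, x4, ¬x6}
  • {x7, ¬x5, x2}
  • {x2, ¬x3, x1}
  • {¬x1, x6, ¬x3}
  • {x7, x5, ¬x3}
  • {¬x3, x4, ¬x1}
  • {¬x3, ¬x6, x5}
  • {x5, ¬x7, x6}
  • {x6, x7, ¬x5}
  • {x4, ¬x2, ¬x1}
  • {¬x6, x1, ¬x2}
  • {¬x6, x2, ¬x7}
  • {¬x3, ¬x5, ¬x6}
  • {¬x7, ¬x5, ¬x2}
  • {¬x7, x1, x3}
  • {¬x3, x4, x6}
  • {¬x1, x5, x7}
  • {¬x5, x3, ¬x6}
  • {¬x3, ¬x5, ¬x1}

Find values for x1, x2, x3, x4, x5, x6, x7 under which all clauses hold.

x1 = F  x2 = F  x3 = F  x4 = T  x5 = F  x6 = F  x7 = F

Pure literal: x4 appears only positively; assign x4 = True.
Try x1 = False.
For the remaining variables, x2 = False, x3 = False, x5 = False, x6 = False, x7 = False works.
Check each clause:
  1. {x1, x4, ¬x5} — ¬x5 is true.
  2. {x7, ¬x3, ¬x5} — ¬x5 is true.
  3. {x4, x6, ¬x5} — ¬x5 is true.
  4. {¬x6, ¬x2, x4} — ¬x6 is true.
  5. {¬x5, x7, x2} — ¬x5 is true.
  6. {x1, x2, ¬x3} — ¬x3 is true.
  7. {¬x1, x6, ¬x3} — ¬x3 is true.
  8. {x5, x7, ¬x3} — ¬x3 is true.
  9. {¬x1, x4, ¬x3} — x4 is true.
  10. {¬x6, ¬x3, x5} — ¬x3 is true.
  11. {x6, x5, ¬x7} — ¬x7 is true.
  12. {¬x5, x7, x6} — ¬x5 is true.
  13. {¬x2, ¬x1, x4} — x4 is true.
  14. {x1, ¬x2, ¬x6} — ¬x6 is true.
  15. {¬x7, x2, ¬x6} — ¬x7 is true.
  16. {¬x5, ¬x3, ¬x6} — ¬x6 is true.
  17. {¬x5, ¬x7, ¬x2} — ¬x7 is true.
  18. {x1, x3, ¬x7} — ¬x7 is true.
  19. {x6, ¬x3, x4} — x4 is true.
  20. {x5, x7, ¬x1} — ¬x1 is true.
  21. {¬x6, ¬x5, x3} — ¬x6 is true.
  22. {¬x1, ¬x3, ¬x5} — ¬x5 is true.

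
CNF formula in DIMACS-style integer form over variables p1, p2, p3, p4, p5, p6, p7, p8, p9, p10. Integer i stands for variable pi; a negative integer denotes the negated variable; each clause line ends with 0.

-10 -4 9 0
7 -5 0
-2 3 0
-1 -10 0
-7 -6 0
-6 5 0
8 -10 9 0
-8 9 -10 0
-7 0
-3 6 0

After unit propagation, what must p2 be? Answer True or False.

False

Unit clause (~p7) sets p7 = False.
From (p7 \/ ~p5) and p7 = False: p5 = False.
In (p5 \/ ~p6), p5 is now false; ~p6 must hold, so p6 = False.
(~p3 \/ p6): since p6 = False, the clause reduces to (~p3). p3 = False.
In (p3 \/ ~p2), p3 is now false; ~p2 must hold, so p2 = False.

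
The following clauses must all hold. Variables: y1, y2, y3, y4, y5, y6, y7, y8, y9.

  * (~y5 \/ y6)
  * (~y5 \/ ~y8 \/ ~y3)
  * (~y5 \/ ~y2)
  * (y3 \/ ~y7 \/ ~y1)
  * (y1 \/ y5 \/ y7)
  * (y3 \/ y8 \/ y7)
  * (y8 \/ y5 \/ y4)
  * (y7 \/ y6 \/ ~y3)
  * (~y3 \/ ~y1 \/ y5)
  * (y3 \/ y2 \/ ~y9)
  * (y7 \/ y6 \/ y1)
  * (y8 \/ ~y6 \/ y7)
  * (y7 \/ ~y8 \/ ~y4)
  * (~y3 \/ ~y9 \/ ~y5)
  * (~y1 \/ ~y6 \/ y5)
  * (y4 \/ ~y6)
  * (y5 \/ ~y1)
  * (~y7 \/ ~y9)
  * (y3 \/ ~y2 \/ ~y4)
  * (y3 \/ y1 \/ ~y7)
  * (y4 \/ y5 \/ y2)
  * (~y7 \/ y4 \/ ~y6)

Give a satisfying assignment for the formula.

y9 occurs only negated in the remaining clauses — set y9 = False.
Try y1 = False.
For the remaining variables, y2 = False, y3 = True, y4 = True, y5 = False, y6 = False, y7 = True, y8 = True works.

y1=F  y2=F  y3=T  y4=T  y5=F  y6=F  y7=T  y8=T  y9=F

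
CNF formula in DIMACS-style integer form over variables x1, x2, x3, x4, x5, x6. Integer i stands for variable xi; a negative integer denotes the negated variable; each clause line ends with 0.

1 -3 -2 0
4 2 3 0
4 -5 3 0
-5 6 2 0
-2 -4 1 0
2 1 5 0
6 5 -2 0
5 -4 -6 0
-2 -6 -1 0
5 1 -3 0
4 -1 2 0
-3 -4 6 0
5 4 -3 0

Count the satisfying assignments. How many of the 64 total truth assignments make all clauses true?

Split on x2, then x4.
  x2=T, x4=T: remaining (x1,x3,x5,x6) ∈ {(T,F,T,F)} — 1.
  x2=T, x4=F: remaining (x1,x3,x5,x6) ∈ {(F,F,F,T); (T,T,T,F)} — 2.
  x2=F, x4=T: 5 of the 16 assignments to (x1,x3,x5,x6) work.
  x2=F, x4=F: remaining (x1,x3,x5,x6) ∈ {(F,T,T,T)} — 1.
Total: 1 + 2 + 5 + 1 = 9.

9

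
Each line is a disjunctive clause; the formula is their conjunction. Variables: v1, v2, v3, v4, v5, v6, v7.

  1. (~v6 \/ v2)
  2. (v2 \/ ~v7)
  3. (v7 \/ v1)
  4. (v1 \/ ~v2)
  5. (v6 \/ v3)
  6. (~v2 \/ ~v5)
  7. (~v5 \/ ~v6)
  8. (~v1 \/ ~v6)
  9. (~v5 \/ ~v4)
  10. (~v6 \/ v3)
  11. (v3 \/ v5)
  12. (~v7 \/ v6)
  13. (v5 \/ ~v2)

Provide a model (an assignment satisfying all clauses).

v1 = T, v2 = F, v3 = T, v4 = F, v5 = T, v6 = F, v7 = F

Pure literal: v3 appears only positively; assign v3 = True.
Pure literal: v4 appears only negated; assign v4 = False.
Try v1 = True.
  then v6 is forced to False.
  then v7 is forced to False.
The remaining clauses are satisfied by v2 = False, v5 = True.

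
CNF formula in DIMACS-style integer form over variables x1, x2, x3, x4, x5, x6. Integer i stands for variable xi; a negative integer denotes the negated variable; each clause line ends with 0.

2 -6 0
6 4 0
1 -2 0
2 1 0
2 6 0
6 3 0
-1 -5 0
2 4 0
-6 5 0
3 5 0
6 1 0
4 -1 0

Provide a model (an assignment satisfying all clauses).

x1 = True, x2 = True, x3 = True, x4 = True, x5 = False, x6 = False

Pure literal: x3 appears only positively; assign x3 = True.
x4 occurs only positively in the remaining clauses — set x4 = True.
Branch on x1: take x1 = True.
  then x5 is forced to False.
  then x6 is forced to False.
  then x2 is forced to True.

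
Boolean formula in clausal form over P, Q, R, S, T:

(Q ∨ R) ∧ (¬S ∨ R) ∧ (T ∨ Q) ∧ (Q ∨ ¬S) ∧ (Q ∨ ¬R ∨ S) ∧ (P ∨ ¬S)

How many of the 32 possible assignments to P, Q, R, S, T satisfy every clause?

Split on Q, then S.
  Q=T, S=T: remaining (P,R,T) ∈ {(T,T,F); (T,T,T)} — 2.
  Q=T, S=F: P, R, T free → 2^3 = 8.
  Q=F, S=T: a clause becomes empty — 0.
  Q=F, S=F: a clause becomes empty — 0.
Total: 2 + 8 + 0 + 0 = 10.

10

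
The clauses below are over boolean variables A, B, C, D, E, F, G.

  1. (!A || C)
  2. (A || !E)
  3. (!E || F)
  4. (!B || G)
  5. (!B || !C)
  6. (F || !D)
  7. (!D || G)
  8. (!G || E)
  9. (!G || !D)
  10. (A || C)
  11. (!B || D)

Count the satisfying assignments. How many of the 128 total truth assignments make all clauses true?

The models are:
  A=0 B=0 C=1 D=0 E=0 F=0 G=0
  A=0 B=0 C=1 D=0 E=0 F=1 G=0
  A=1 B=0 C=1 D=0 E=0 F=0 G=0
  A=1 B=0 C=1 D=0 E=0 F=1 G=0
  A=1 B=0 C=1 D=0 E=1 F=1 G=0
  A=1 B=0 C=1 D=0 E=1 F=1 G=1
That's 6 in total.

6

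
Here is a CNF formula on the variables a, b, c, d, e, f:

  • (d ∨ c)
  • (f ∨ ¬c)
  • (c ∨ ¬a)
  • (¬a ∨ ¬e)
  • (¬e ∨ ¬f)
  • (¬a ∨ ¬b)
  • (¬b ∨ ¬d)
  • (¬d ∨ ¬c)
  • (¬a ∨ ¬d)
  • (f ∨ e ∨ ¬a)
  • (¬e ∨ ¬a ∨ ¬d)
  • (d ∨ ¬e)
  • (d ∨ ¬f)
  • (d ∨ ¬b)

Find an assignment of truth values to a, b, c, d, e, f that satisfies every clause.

a = F, b = F, c = F, d = T, e = F, f = F

Pure literal: a appears only negated; assign a = False.
Pure literal: b appears only negated; assign b = False.
Set c = False and propagate.
  then d is forced to True.
Branch on e: take e = False.
f is now unconstrained; take f = False.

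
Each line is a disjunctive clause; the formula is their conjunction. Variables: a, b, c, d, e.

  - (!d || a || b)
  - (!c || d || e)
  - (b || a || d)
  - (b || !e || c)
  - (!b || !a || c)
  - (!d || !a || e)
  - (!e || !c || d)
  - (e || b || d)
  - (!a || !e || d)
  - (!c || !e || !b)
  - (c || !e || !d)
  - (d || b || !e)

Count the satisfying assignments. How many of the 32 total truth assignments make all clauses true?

5

Satisfying assignments:
  a=0 b=1 c=0 d=0 e=0
  a=0 b=1 c=0 d=0 e=1
  a=0 b=1 c=0 d=1 e=0
  a=0 b=1 c=1 d=1 e=0
  a=1 b=0 c=1 d=1 e=1
That's 5 in total.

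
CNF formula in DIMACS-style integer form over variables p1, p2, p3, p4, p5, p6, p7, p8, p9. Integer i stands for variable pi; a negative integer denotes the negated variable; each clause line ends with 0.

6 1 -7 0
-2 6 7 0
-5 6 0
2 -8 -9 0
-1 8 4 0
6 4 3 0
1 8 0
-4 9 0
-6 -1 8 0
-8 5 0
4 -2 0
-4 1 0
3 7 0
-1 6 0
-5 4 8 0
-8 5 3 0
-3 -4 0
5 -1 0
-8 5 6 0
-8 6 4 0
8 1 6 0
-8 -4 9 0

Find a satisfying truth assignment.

p1=F, p2=F, p3=T, p4=F, p5=T, p6=T, p7=F, p8=T, p9=F

Branch on p1: take p1 = False.
  then p8 is forced to True.
  then p5 is forced to True.
  then p6 is forced to True.
  then p4 is forced to False.
  then p2 is forced to False.
  then p9 is forced to False.
For the remaining variables, p3 = True, p7 = False works.
Every clause has at least one true literal under this assignment.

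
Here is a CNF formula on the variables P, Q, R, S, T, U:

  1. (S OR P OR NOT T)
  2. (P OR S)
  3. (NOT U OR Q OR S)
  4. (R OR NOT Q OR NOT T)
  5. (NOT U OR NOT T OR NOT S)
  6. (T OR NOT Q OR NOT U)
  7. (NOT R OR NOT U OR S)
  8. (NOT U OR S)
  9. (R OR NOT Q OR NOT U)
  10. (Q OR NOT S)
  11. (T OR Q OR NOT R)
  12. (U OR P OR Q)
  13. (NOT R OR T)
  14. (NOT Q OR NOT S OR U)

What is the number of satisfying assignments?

5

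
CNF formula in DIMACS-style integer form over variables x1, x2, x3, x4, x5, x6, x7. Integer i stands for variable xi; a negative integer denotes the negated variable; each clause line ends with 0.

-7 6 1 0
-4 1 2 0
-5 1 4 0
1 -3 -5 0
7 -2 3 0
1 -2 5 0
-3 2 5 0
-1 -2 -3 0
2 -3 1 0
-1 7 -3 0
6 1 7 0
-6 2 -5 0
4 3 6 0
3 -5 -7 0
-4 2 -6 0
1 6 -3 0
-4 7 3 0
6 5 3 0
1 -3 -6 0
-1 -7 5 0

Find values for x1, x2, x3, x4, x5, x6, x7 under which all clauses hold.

x1=0  x2=0  x3=0  x4=0  x5=0  x6=1  x7=0

Set x1 = False and propagate.
Set x2 = False and propagate.
  then x4 is forced to False.
  then x5 is forced to False.
  then x3 is forced to False.
  then x6 is forced to True.
x7 is now unconstrained; take x7 = False.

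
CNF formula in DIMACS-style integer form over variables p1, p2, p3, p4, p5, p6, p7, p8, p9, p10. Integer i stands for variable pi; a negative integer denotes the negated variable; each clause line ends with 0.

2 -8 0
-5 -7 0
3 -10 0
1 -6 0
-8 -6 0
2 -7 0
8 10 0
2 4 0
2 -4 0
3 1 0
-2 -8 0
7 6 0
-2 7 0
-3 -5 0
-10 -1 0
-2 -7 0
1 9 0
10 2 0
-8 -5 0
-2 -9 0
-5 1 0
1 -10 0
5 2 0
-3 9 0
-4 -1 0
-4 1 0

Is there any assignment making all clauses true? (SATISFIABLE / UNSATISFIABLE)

UNSATISFIABLE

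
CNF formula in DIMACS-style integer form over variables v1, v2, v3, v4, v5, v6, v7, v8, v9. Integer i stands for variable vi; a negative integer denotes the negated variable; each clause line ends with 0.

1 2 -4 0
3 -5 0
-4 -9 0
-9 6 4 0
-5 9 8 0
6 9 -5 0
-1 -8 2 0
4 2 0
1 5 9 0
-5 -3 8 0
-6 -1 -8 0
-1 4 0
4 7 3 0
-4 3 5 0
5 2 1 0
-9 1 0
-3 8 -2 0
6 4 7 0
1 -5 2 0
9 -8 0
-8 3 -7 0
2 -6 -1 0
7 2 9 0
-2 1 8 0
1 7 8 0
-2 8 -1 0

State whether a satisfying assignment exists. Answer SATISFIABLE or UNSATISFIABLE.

SATISFIABLE

Branch on v1: take v1 = True.
  then v4 is forced to True.
  then v9 is forced to False.
  then v8 is forced to False.
  then v5 is forced to False.
  then v3 is forced to True.
  then v2 is forced to False.
  then v6 is forced to False.
  then v7 is forced to True.
Every clause has at least one true literal under this assignment.
So v1=1, v2=0, v3=1, v4=1, v5=0, v6=0, v7=1, v8=0, v9=0 is a satisfying assignment.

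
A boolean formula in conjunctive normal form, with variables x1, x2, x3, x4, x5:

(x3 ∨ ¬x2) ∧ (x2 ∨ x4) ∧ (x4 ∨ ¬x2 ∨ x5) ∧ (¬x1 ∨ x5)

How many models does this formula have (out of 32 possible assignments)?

11

Split on x2, then x4.
  x2=1, x4=1: remaining (x1,x3,x5) ∈ {(0,1,0); (0,1,1); (1,1,1)} — 3.
  x2=1, x4=0: remaining (x1,x3,x5) ∈ {(0,1,1); (1,1,1)} — 2.
  x2=0, x4=1: x3 free; 3 ways for (x1,x5) × 2^1 = 6.
  x2=0, x4=0: a clause becomes empty — 0.
Total: 3 + 2 + 6 + 0 = 11.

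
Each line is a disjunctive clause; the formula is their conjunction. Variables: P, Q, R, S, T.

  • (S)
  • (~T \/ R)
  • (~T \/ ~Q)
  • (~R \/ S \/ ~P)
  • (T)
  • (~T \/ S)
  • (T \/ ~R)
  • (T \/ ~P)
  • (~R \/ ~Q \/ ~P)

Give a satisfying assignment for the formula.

P=T, Q=F, R=T, S=T, T=T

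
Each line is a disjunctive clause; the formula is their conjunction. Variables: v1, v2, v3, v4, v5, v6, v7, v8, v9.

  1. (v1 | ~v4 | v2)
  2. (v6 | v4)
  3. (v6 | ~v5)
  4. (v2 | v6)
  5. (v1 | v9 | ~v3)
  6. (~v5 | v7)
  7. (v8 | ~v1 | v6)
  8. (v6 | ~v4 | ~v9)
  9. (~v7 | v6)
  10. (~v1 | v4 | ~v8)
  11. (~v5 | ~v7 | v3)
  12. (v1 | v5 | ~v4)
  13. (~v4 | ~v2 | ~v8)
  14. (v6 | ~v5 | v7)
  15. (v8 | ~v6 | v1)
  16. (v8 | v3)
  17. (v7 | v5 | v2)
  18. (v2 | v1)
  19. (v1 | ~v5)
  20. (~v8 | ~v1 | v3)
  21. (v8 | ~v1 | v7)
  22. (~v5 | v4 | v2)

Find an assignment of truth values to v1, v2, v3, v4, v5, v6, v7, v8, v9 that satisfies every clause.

v1 = False, v2 = True, v3 = False, v4 = False, v5 = False, v6 = True, v7 = True, v8 = True, v9 = True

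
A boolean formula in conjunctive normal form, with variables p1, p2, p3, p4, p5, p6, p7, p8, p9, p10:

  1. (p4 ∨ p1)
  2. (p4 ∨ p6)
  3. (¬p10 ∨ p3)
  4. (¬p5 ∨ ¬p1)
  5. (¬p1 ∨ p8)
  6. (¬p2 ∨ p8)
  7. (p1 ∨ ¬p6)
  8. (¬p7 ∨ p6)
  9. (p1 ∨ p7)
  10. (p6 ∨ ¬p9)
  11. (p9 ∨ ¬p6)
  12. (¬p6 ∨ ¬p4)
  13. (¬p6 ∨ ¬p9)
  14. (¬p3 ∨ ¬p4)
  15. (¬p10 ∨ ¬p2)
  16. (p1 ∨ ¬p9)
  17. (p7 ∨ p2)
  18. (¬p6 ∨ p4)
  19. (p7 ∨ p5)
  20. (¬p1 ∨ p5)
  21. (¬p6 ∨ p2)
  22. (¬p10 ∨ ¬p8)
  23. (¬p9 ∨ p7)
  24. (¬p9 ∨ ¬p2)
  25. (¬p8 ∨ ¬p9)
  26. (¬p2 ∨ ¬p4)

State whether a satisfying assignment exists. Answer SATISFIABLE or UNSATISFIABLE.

p6 = True:
  propagation gives p1=True, p5=False; an empty clause results — contradiction.
p6 = False:
  propagation gives p4=True, p7=False, p1=True, p5=False; an empty clause results — contradiction.
Every branch closes, so no satisfying assignment exists.

UNSATISFIABLE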